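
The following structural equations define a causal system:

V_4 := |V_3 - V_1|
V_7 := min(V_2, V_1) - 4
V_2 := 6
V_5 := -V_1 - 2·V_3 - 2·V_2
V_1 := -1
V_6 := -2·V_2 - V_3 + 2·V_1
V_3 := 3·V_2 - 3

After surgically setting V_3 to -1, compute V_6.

The intervention breaks the incoming arrows to V_3: V_3 := 3·V_2 - 3 no longer applies, and V_3 = -1.
V_6 = -2·V_2 - V_3 + 2·V_1  [with V_2=6, V_3=-1, V_1=-1]  = -13

-13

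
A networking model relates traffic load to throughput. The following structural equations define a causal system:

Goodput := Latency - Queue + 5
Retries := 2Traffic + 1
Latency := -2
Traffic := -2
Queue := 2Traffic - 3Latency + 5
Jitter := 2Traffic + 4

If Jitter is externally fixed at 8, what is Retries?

-3

The intervention breaks the incoming arrows to Jitter: Jitter := 2Traffic + 4 no longer applies, and Jitter = 8.
Since Retries is not a descendant of the intervened variable, it is unaffected.
Retries = 2Traffic + 1  [with Traffic=-2]  = -3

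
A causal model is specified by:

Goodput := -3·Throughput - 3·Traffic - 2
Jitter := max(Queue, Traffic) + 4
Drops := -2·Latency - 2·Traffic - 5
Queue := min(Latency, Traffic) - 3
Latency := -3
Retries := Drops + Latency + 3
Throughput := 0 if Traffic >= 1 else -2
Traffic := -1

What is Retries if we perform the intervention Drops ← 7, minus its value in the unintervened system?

Intervening sets Drops = 7 and removes its equation (Drops := -2·Latency - 2·Traffic - 5).
Retries = Drops + Latency + 3  [with Drops=7, Latency=-3]  = 7
Without intervention: Drops = -2·Latency - 2·Traffic - 5  [with Latency=-3, Traffic=-1]  = 3; Retries = Drops + Latency + 3  [with Drops=3, Latency=-3]  = 3.
Change = 7 − 3 = 4.

4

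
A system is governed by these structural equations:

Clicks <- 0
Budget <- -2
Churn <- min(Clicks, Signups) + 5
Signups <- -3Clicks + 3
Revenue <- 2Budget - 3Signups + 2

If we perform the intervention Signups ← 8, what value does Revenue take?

do(Signups=8) replaces the equation Signups <- -3Clicks + 3 with the constant Signups = 8.
Revenue = 2Budget - 3Signups + 2  [with Budget=-2, Signups=8]  = -26

-26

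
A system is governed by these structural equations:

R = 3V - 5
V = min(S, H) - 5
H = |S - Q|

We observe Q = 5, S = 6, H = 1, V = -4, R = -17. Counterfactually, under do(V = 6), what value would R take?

13

Intervening sets V = 6 and removes its equation (V = min(S, H) - 5).
R = 3V - 5  [with V=6]  = 13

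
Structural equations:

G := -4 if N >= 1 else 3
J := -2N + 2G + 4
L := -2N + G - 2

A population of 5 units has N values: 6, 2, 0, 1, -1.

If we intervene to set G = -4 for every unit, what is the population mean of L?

Every unit gets G=-4 under the intervention. L values become -18, -10, -6, -8, -4; E[L|do(G=-4)] = -9.2.

-9.2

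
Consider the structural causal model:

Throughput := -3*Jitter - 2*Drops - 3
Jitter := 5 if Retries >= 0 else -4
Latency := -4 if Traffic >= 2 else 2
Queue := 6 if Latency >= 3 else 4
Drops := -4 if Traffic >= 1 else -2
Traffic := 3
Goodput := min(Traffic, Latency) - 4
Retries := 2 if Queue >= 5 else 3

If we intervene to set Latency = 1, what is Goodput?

-3

do(Latency=1) replaces the equation Latency := -4 if Traffic >= 2 else 2 with the constant Latency = 1.
Goodput = min(Traffic, Latency) - 4  [with Traffic=3, Latency=1]  = -3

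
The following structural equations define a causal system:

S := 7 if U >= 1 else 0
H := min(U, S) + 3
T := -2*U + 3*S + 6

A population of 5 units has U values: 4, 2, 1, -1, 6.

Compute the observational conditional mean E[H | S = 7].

6.25

Conditioning on S=7 selects the 4 unit(s) with U ∈ {4, 2, 1, 6}. Their H values: 7, 5, 4, 9. Mean = 6.25.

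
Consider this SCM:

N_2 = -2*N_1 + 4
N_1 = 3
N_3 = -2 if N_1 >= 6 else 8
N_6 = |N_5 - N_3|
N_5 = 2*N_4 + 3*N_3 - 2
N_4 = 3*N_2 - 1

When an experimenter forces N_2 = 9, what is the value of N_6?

Under do(N_2=9), the mechanism N_2 = -2*N_1 + 4 is discarded; N_2 is fixed at 9.
N_3 = -2 if N_1 >= 6 else 8  [with N_1=3]  = 8
N_4 = 3*N_2 - 1  [with N_2=9]  = 26
N_5 = 2*N_4 + 3*N_3 - 2  [with N_4=26, N_3=8]  = 74
N_6 = |N_5 - N_3|  [with N_5=74, N_3=8]  = 66

66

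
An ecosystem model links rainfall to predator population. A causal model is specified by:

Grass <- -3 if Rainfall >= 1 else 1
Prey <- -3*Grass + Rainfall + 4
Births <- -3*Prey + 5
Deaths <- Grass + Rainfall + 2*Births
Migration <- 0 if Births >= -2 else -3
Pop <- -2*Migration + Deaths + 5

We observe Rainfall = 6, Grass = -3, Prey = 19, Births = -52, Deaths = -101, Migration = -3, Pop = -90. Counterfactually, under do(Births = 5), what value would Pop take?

18

The intervention breaks the incoming arrows to Births: Births <- -3*Prey + 5 no longer applies, and Births = 5.
Grass = -3 if Rainfall >= 1 else 1  [with Rainfall=6]  = -3
Deaths = Grass + Rainfall + 2*Births  [with Grass=-3, Rainfall=6, Births=5]  = 13
Migration = 0 if Births >= -2 else -3  [with Births=5]  = 0
Pop = -2*Migration + Deaths + 5  [with Migration=0, Deaths=13]  = 18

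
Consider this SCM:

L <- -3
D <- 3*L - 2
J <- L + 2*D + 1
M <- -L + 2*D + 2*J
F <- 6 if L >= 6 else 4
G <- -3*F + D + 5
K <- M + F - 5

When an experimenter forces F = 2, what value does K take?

Under do(F=2), the mechanism F <- 6 if L >= 6 else 4 is discarded; F is fixed at 2.
D = 3*L - 2  [with L=-3]  = -11
J = L + 2*D + 1  [with L=-3, D=-11]  = -24
M = -L + 2*D + 2*J  [with L=-3, D=-11, J=-24]  = -67
K = M + F - 5  [with M=-67, F=2]  = -70

-70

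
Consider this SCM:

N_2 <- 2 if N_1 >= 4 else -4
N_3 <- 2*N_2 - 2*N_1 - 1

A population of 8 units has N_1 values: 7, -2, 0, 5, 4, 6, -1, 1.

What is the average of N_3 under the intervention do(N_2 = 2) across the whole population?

do(N_2=2) breaks N_2's dependence on N_1. With N_2=2 fixed, N_3 across the units is -11, 7, 3, -7, -5, -9, 5, 1, mean -2.

-2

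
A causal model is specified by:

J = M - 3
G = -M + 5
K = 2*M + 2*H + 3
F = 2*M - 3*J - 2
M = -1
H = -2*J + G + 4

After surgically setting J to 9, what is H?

-8

do(J=9) replaces the equation J = M - 3 with the constant J = 9.
G = -M + 5  [with M=-1]  = 6
H = -2*J + G + 4  [with J=9, G=6]  = -8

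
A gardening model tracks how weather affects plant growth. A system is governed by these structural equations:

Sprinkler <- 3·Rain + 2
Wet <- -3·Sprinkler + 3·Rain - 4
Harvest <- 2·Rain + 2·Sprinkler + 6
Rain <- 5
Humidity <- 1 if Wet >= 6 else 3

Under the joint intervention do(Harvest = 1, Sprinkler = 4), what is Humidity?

Setting Harvest = 1, Sprinkler = 4 by intervention discards those variables' equations.
Wet = -3·Sprinkler + 3·Rain - 4  [with Sprinkler=4, Rain=5]  = -1
Humidity = 1 if Wet >= 6 else 3  [with Wet=-1]  = 3

3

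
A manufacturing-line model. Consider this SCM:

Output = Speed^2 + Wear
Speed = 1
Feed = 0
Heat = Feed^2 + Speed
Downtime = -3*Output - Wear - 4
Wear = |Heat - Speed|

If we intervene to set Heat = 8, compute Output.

8

do(Heat=8) replaces the equation Heat = Feed^2 + Speed with the constant Heat = 8.
Wear = |Heat - Speed|  [with Heat=8, Speed=1]  = 7
Output = Speed^2 + Wear  [with Speed=1, Wear=7]  = 8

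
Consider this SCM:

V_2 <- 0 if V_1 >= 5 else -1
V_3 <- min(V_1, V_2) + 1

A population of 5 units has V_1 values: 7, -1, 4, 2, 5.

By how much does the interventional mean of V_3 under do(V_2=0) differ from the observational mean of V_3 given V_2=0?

Under do(V_2=0), V_2's equation is replaced by V_2=0 for every unit. Per-unit V_3: 1, 0, 1, 1, 1. Mean = 0.8.
Conditioning on V_2=0 selects the 2 unit(s) with V_1 ∈ {7, 5}. Their V_3 values: 1, 1. Mean = 1.
Difference = 0.8 − 1 = -0.2.

-0.2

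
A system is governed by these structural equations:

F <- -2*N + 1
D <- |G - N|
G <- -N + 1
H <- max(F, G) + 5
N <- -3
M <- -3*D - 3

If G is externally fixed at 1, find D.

The intervention breaks the incoming arrows to G: G <- -N + 1 no longer applies, and G = 1.
D = |G - N|  [with G=1, N=-3]  = 4

4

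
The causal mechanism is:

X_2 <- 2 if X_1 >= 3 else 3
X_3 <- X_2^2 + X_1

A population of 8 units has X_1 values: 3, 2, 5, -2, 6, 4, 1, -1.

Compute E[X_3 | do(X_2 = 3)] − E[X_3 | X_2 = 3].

2.25

The intervention sets X_2=3 in all 8 units regardless of X_1. Recomputing X_3 per unit gives 12, 11, 14, 7, 15, 13, 10, 8; average 11.25.
Conditioning on X_2=3 selects the 4 unit(s) with X_1 ∈ {2, -2, 1, -1}. Their X_3 values: 11, 7, 10, 8. Mean = 9.
Difference = 11.25 − 9 = 2.25.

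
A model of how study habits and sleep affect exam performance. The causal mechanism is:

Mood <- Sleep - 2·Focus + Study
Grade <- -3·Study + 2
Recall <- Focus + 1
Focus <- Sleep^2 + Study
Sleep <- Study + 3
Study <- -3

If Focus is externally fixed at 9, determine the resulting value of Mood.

-21

The intervention breaks the incoming arrows to Focus: Focus <- Sleep^2 + Study no longer applies, and Focus = 9.
Sleep = Study + 3  [with Study=-3]  = 0
Mood = Sleep - 2·Focus + Study  [with Sleep=0, Focus=9, Study=-3]  = -21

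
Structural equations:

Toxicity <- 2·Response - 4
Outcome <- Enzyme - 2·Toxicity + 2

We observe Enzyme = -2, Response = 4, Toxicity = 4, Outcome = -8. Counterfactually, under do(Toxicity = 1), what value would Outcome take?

The intervention breaks the incoming arrows to Toxicity: Toxicity <- 2·Response - 4 no longer applies, and Toxicity = 1.
Outcome = Enzyme - 2·Toxicity + 2  [with Enzyme=-2, Toxicity=1]  = -2

-2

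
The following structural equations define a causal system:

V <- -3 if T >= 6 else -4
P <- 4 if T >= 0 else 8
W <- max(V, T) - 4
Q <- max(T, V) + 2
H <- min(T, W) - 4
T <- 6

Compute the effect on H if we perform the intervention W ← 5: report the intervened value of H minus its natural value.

Intervening sets W = 5 and removes its equation (W <- max(V, T) - 4).
H = min(T, W) - 4  [with T=6, W=5]  = 1
Without intervention: V = -3 if T >= 6 else -4  [with T=6]  = -3; W = max(V, T) - 4  [with V=-3, T=6]  = 2; H = min(T, W) - 4  [with T=6, W=2]  = -2.
Change = 1 − (-2) = 3.

3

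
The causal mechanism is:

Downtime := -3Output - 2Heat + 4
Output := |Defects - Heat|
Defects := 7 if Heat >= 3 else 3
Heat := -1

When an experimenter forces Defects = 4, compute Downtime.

-9

Under do(Defects=4), the mechanism Defects := 7 if Heat >= 3 else 3 is discarded; Defects is fixed at 4.
Output = |Defects - Heat|  [with Defects=4, Heat=-1]  = 5
Downtime = -3Output - 2Heat + 4  [with Output=5, Heat=-1]  = -9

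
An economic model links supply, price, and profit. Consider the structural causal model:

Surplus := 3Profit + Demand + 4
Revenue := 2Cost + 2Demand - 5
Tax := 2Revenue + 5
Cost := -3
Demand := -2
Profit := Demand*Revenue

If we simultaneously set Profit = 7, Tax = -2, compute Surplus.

23

Setting Profit = 7, Tax = -2 by intervention discards those variables' equations.
Surplus = 3Profit + Demand + 4  [with Profit=7, Demand=-2]  = 23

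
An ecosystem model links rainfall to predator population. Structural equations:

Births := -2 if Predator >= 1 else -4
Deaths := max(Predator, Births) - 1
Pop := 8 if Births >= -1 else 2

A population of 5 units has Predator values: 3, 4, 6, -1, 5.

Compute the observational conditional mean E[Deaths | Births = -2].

3.5

Conditioning on Births=-2 selects the 4 unit(s) with Predator ∈ {3, 4, 6, 5}. Their Deaths values: 2, 3, 5, 4. Mean = 3.5.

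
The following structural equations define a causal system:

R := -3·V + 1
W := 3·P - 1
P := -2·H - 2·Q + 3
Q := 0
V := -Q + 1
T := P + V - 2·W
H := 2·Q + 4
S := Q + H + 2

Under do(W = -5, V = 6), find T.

Under do(W = -5, V = 6), each intervened variable's structural equation is replaced by its fixed value.
H = 2·Q + 4  [with Q=0]  = 4
P = -2·H - 2·Q + 3  [with H=4, Q=0]  = -5
T = P + V - 2·W  [with P=-5, V=6, W=-5]  = 11

11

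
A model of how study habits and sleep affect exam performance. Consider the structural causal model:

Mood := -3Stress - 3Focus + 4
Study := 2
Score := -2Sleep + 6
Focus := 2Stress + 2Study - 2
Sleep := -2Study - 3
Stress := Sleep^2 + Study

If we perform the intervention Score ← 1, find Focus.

The intervention breaks the incoming arrows to Score: Score := -2Sleep + 6 no longer applies, and Score = 1.
Since Focus is not a descendant of the intervened variable, it is unaffected.
Sleep = -2Study - 3  [with Study=2]  = -7
Stress = Sleep^2 + Study  [with Sleep=-7, Study=2]  = 51
Focus = 2Stress + 2Study - 2  [with Stress=51, Study=2]  = 104

104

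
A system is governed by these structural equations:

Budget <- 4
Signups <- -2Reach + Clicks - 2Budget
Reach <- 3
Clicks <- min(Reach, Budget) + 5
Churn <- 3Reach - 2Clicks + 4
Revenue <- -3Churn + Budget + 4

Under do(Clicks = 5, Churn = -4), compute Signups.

The joint intervention fixes Clicks = 5, Churn = -4, removing each variable's own equation.
Signups = -2Reach + Clicks - 2Budget  [with Reach=3, Clicks=5, Budget=4]  = -9

-9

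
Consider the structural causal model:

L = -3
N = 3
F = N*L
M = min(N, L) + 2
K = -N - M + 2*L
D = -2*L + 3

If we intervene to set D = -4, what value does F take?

-9

do(D=-4) replaces the equation D = -2*L + 3 with the constant D = -4.
F is not downstream of the intervention, so its value is determined by the original equations.
F = N*L  [with N=3, L=-3]  = -9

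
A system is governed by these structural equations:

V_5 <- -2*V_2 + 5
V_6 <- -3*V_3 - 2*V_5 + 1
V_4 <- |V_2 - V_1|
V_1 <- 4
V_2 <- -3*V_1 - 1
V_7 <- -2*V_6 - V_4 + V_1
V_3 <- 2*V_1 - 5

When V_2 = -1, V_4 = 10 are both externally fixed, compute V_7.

38

Setting V_2 = -1, V_4 = 10 by intervention discards those variables' equations.
V_3 = 2*V_1 - 5  [with V_1=4]  = 3
V_5 = -2*V_2 + 5  [with V_2=-1]  = 7
V_6 = -3*V_3 - 2*V_5 + 1  [with V_3=3, V_5=7]  = -22
V_7 = -2*V_6 - V_4 + V_1  [with V_6=-22, V_4=10, V_1=4]  = 38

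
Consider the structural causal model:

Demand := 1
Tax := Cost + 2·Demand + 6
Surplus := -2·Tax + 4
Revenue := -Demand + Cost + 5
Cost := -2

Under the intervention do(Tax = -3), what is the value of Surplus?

Intervening sets Tax = -3 and removes its equation (Tax := Cost + 2·Demand + 6).
Surplus = -2·Tax + 4  [with Tax=-3]  = 10

10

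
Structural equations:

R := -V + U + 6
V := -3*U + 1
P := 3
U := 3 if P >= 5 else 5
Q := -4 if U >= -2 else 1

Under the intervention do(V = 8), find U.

5

Under do(V=8), the mechanism V := -3*U + 1 is discarded; V is fixed at 8.
Since U is not a descendant of the intervened variable, it is unaffected.
U = 3 if P >= 5 else 5  [with P=3]  = 5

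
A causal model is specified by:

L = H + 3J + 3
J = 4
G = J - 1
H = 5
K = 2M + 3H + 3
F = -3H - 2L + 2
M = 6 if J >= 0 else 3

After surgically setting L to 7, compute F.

The intervention breaks the incoming arrows to L: L = H + 3J + 3 no longer applies, and L = 7.
F = -3H - 2L + 2  [with H=5, L=7]  = -27

-27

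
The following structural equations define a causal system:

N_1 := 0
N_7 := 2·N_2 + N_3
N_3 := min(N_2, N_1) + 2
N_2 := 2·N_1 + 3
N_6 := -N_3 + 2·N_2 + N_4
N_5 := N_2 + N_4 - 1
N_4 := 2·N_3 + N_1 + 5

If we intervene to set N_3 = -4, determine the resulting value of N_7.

The intervention breaks the incoming arrows to N_3: N_3 := min(N_2, N_1) + 2 no longer applies, and N_3 = -4.
N_2 = 2·N_1 + 3  [with N_1=0]  = 3
N_7 = 2·N_2 + N_3  [with N_2=3, N_3=-4]  = 2

2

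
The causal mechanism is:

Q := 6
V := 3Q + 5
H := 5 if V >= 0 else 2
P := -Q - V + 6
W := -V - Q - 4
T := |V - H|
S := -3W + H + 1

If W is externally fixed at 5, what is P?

The intervention breaks the incoming arrows to W: W := -V - Q - 4 no longer applies, and W = 5.
Since P is not a descendant of the intervened variable, it is unaffected.
V = 3Q + 5  [with Q=6]  = 23
P = -Q - V + 6  [with Q=6, V=23]  = -23

-23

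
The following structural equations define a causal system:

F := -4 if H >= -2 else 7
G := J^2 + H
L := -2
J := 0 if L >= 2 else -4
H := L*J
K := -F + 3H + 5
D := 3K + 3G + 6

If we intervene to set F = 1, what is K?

Under do(F=1), the mechanism F := -4 if H >= -2 else 7 is discarded; F is fixed at 1.
J = 0 if L >= 2 else -4  [with L=-2]  = -4
H = L*J  [with L=-2, J=-4]  = 8
K = -F + 3H + 5  [with F=1, H=8]  = 28

28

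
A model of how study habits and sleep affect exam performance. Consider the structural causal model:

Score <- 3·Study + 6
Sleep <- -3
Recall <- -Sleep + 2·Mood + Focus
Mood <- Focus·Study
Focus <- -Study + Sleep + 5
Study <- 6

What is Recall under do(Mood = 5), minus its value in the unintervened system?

58

The intervention breaks the incoming arrows to Mood: Mood <- Focus·Study no longer applies, and Mood = 5.
Focus = -Study + Sleep + 5  [with Study=6, Sleep=-3]  = -4
Recall = -Sleep + 2·Mood + Focus  [with Sleep=-3, Mood=5, Focus=-4]  = 9
Without intervention: Focus = -Study + Sleep + 5  [with Study=6, Sleep=-3]  = -4; Mood = Focus·Study  [with Focus=-4, Study=6]  = -24; Recall = -Sleep + 2·Mood + Focus  [with Sleep=-3, Mood=-24, Focus=-4]  = -49.
Change = 9 − (-49) = 58.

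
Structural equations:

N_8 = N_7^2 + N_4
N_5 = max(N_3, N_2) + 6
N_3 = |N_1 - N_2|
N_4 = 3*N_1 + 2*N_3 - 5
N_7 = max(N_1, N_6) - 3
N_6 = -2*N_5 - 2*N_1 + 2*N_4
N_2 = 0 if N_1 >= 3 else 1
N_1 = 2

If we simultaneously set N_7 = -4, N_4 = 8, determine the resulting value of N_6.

-2

Setting N_7 = -4, N_4 = 8 by intervention discards those variables' equations.
N_2 = 0 if N_1 >= 3 else 1  [with N_1=2]  = 1
N_3 = |N_1 - N_2|  [with N_1=2, N_2=1]  = 1
N_5 = max(N_3, N_2) + 6  [with N_3=1, N_2=1]  = 7
N_6 = -2*N_5 - 2*N_1 + 2*N_4  [with N_5=7, N_1=2, N_4=8]  = -2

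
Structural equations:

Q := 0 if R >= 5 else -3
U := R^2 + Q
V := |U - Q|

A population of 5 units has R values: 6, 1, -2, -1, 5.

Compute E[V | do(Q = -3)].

The intervention sets Q=-3 in all 5 units regardless of R. Recomputing V per unit gives 36, 1, 4, 1, 25; average 13.4.

13.4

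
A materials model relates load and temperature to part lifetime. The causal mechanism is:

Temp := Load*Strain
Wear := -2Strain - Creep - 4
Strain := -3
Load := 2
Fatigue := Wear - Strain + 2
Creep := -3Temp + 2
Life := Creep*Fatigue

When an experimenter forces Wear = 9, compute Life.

280

Under do(Wear=9), the mechanism Wear := -2Strain - Creep - 4 is discarded; Wear is fixed at 9.
Temp = Load*Strain  [with Load=2, Strain=-3]  = -6
Creep = -3Temp + 2  [with Temp=-6]  = 20
Fatigue = Wear - Strain + 2  [with Wear=9, Strain=-3]  = 14
Life = Creep*Fatigue  [with Creep=20, Fatigue=14]  = 280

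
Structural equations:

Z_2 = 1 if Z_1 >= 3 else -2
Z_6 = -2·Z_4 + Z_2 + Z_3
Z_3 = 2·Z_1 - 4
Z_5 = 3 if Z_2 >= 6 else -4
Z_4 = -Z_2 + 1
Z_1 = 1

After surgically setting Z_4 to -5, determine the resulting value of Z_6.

Under do(Z_4=-5), the mechanism Z_4 = -Z_2 + 1 is discarded; Z_4 is fixed at -5.
Z_2 = 1 if Z_1 >= 3 else -2  [with Z_1=1]  = -2
Z_3 = 2·Z_1 - 4  [with Z_1=1]  = -2
Z_6 = -2·Z_4 + Z_2 + Z_3  [with Z_4=-5, Z_2=-2, Z_3=-2]  = 6

6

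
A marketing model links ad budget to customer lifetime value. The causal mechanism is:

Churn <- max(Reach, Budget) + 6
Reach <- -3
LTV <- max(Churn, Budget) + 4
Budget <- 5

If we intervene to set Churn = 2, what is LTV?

9

The intervention breaks the incoming arrows to Churn: Churn <- max(Reach, Budget) + 6 no longer applies, and Churn = 2.
LTV = max(Churn, Budget) + 4  [with Churn=2, Budget=5]  = 9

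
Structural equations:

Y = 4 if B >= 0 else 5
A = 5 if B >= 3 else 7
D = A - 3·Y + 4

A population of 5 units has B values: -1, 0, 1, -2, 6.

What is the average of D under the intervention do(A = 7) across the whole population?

-2.2

Under do(A=7), A's equation is replaced by A=7 for every unit. Per-unit D: -4, -1, -1, -4, -1. Mean = -2.2.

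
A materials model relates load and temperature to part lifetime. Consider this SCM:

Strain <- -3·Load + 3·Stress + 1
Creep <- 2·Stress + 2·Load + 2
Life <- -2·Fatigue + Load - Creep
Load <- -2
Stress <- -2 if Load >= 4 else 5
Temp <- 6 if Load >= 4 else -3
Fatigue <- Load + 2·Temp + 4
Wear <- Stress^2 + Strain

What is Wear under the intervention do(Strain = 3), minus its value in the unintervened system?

-19

The intervention breaks the incoming arrows to Strain: Strain <- -3·Load + 3·Stress + 1 no longer applies, and Strain = 3.
Stress = -2 if Load >= 4 else 5  [with Load=-2]  = 5
Wear = Stress^2 + Strain  [with Stress=5, Strain=3]  = 28
Without intervention: Stress = -2 if Load >= 4 else 5  [with Load=-2]  = 5; Strain = -3·Load + 3·Stress + 1  [with Load=-2, Stress=5]  = 22; Wear = Stress^2 + Strain  [with Stress=5, Strain=22]  = 47.
Change = 28 − 47 = -19.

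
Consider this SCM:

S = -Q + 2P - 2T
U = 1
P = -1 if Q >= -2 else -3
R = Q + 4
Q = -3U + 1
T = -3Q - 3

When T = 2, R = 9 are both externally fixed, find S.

The joint intervention fixes T = 2, R = 9, removing each variable's own equation.
Q = -3U + 1  [with U=1]  = -2
P = -1 if Q >= -2 else -3  [with Q=-2]  = -1
S = -Q + 2P - 2T  [with Q=-2, P=-1, T=2]  = -4

-4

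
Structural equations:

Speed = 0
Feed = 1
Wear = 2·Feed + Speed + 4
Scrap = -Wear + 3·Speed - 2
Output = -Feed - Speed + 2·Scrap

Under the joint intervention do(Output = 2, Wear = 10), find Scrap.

Under do(Output = 2, Wear = 10), each intervened variable's structural equation is replaced by its fixed value.
Scrap = -Wear + 3·Speed - 2  [with Wear=10, Speed=0]  = -12

-12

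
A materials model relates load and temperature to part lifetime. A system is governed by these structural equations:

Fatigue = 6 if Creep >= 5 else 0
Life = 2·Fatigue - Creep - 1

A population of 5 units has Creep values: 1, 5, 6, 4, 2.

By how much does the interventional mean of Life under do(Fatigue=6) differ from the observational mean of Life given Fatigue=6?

1.9

do(Fatigue=6) breaks Fatigue's dependence on Creep. With Fatigue=6 fixed, Life across the units is 10, 6, 5, 7, 9, mean 7.4.
Observing Fatigue=6 restricts to units where Fatigue's equation naturally yields 6: Creep ∈ {5, 6}. In that subpopulation Life = 6, 5, mean 5.5.
Difference = 7.4 − 5.5 = 1.9.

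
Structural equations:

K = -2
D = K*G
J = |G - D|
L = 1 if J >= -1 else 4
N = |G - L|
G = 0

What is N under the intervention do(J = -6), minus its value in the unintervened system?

3

Under do(J=-6), the mechanism J = |G - D| is discarded; J is fixed at -6.
L = 1 if J >= -1 else 4  [with J=-6]  = 4
N = |G - L|  [with G=0, L=4]  = 4
Without intervention: D = K*G  [with K=-2, G=0]  = 0; J = |G - D|  [with G=0, D=0]  = 0; L = 1 if J >= -1 else 4  [with J=0]  = 1; N = |G - L|  [with G=0, L=1]  = 1.
Change = 4 − 1 = 3.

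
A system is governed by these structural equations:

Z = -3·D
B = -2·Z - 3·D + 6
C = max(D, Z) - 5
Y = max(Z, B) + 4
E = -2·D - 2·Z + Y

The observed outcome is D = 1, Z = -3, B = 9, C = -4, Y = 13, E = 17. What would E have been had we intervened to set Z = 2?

Under do(Z=2), the mechanism Z = -3·D is discarded; Z is fixed at 2.
B = -2·Z - 3·D + 6  [with Z=2, D=1]  = -1
Y = max(Z, B) + 4  [with Z=2, B=-1]  = 6
E = -2·D - 2·Z + Y  [with D=1, Z=2, Y=6]  = 0

0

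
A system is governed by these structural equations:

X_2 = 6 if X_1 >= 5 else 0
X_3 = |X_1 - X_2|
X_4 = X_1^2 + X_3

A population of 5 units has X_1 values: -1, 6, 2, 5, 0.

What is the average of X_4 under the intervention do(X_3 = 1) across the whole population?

14.2

Under do(X_3=1), X_3's equation is replaced by X_3=1 for every unit. Per-unit X_4: 2, 37, 5, 26, 1. Mean = 14.2.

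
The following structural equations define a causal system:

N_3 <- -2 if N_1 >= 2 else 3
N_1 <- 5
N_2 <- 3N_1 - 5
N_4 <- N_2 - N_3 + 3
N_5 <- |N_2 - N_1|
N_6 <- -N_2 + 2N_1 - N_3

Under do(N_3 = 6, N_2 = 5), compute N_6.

-1

Setting N_3 = 6, N_2 = 5 by intervention discards those variables' equations.
N_6 = -N_2 + 2N_1 - N_3  [with N_2=5, N_1=5, N_3=6]  = -1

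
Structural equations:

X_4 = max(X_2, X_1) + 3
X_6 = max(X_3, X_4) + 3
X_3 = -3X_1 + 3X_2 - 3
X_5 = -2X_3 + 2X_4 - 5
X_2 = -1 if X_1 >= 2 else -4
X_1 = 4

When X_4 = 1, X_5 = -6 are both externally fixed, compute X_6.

The joint intervention fixes X_4 = 1, X_5 = -6, removing each variable's own equation.
X_2 = -1 if X_1 >= 2 else -4  [with X_1=4]  = -1
X_3 = -3X_1 + 3X_2 - 3  [with X_1=4, X_2=-1]  = -18
X_6 = max(X_3, X_4) + 3  [with X_3=-18, X_4=1]  = 4

4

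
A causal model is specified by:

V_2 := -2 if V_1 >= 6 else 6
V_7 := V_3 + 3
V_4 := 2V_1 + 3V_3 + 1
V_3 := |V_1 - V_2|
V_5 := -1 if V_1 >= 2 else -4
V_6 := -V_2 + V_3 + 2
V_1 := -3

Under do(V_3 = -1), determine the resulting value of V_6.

-5

The intervention breaks the incoming arrows to V_3: V_3 := |V_1 - V_2| no longer applies, and V_3 = -1.
V_2 = -2 if V_1 >= 6 else 6  [with V_1=-3]  = 6
V_6 = -V_2 + V_3 + 2  [with V_2=6, V_3=-1]  = -5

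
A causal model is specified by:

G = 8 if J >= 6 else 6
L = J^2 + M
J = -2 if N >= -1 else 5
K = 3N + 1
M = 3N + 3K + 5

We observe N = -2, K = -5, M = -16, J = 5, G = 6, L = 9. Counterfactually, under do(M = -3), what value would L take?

22

The intervention breaks the incoming arrows to M: M = 3N + 3K + 5 no longer applies, and M = -3.
J = -2 if N >= -1 else 5  [with N=-2]  = 5
L = J^2 + M  [with J=5, M=-3]  = 22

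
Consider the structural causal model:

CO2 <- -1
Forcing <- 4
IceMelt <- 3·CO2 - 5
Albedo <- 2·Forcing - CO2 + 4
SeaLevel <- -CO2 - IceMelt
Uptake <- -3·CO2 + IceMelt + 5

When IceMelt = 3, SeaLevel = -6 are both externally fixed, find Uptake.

11

Setting IceMelt = 3, SeaLevel = -6 by intervention discards those variables' equations.
Uptake = -3·CO2 + IceMelt + 5  [with CO2=-1, IceMelt=3]  = 11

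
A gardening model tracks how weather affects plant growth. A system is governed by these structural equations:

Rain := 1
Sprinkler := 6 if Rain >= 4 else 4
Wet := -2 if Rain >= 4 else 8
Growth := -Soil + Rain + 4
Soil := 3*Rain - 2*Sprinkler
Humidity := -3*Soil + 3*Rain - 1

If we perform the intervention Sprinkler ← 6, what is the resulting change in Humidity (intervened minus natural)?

12

Under do(Sprinkler=6), the mechanism Sprinkler := 6 if Rain >= 4 else 4 is discarded; Sprinkler is fixed at 6.
Soil = 3*Rain - 2*Sprinkler  [with Rain=1, Sprinkler=6]  = -9
Humidity = -3*Soil + 3*Rain - 1  [with Soil=-9, Rain=1]  = 29
Without intervention: Sprinkler = 6 if Rain >= 4 else 4  [with Rain=1]  = 4; Soil = 3*Rain - 2*Sprinkler  [with Rain=1, Sprinkler=4]  = -5; Humidity = -3*Soil + 3*Rain - 1  [with Soil=-5, Rain=1]  = 17.
Change = 29 − 17 = 12.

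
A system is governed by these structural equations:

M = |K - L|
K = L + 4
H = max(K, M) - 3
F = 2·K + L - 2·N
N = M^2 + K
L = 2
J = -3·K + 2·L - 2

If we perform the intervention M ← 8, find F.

The intervention breaks the incoming arrows to M: M = |K - L| no longer applies, and M = 8.
K = L + 4  [with L=2]  = 6
N = M^2 + K  [with M=8, K=6]  = 70
F = 2·K + L - 2·N  [with K=6, L=2, N=70]  = -126

-126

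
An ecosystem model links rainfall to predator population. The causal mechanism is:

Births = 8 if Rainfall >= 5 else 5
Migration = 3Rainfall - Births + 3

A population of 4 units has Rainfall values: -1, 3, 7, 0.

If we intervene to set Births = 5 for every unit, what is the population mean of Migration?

Every unit gets Births=5 under the intervention. Migration values become -5, 7, 19, -2; E[Migration|do(Births=5)] = 4.75.

4.75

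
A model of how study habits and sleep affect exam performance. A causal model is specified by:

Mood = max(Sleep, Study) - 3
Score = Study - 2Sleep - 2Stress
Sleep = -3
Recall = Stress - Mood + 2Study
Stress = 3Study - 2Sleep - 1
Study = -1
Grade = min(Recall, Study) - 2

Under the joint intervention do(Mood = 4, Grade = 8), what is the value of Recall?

-4

Under do(Mood = 4, Grade = 8), each intervened variable's structural equation is replaced by its fixed value.
Stress = 3Study - 2Sleep - 1  [with Study=-1, Sleep=-3]  = 2
Recall = Stress - Mood + 2Study  [with Stress=2, Mood=4, Study=-1]  = -4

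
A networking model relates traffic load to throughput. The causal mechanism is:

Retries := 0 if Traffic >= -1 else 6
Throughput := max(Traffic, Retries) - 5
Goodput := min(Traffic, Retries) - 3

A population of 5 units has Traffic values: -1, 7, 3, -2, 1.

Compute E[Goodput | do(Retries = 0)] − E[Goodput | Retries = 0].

-0.35

Every unit gets Retries=0 under the intervention. Goodput values become -4, -3, -3, -5, -3; E[Goodput|do(Retries=0)] = -3.6.
Observing Retries=0 restricts to units where Retries's equation naturally yields 0: Traffic ∈ {-1, 7, 3, 1}. In that subpopulation Goodput = -4, -3, -3, -3, mean -3.25.
Difference = -3.6 − (-3.25) = -0.35.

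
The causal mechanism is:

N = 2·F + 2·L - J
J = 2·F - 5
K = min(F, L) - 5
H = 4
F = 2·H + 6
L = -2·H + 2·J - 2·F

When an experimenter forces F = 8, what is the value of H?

Under do(F=8), the mechanism F = 2·H + 6 is discarded; F is fixed at 8.
H is not downstream of the intervention, so its value is determined by the original equations.

4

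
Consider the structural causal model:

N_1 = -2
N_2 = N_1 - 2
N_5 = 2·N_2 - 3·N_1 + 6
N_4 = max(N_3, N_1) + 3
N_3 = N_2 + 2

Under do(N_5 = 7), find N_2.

Under do(N_5=7), the mechanism N_5 = 2·N_2 - 3·N_1 + 6 is discarded; N_5 is fixed at 7.
No directed path runs from N_5 to N_2, so N_2 keeps its natural value.
N_2 = N_1 - 2  [with N_1=-2]  = -4

-4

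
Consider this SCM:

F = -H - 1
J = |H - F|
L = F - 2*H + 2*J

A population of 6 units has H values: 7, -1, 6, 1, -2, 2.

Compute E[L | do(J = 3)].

Under do(J=3), J's equation is replaced by J=3 for every unit. Per-unit L: -16, 8, -13, 2, 11, -1. Mean = -1.5.

-1.5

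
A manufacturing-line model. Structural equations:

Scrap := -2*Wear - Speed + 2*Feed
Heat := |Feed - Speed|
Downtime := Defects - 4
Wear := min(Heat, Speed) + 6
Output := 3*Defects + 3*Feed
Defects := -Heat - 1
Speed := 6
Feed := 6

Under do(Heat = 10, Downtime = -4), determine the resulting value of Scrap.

Under do(Heat = 10, Downtime = -4), each intervened variable's structural equation is replaced by its fixed value.
Wear = min(Heat, Speed) + 6  [with Heat=10, Speed=6]  = 12
Scrap = -2*Wear - Speed + 2*Feed  [with Wear=12, Speed=6, Feed=6]  = -18

-18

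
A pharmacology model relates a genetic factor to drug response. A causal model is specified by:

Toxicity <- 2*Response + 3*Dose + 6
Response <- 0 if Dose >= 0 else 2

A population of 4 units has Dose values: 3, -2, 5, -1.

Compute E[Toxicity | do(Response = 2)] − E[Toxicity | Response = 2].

8.25

do(Response=2) breaks Response's dependence on Dose. With Response=2 fixed, Toxicity across the units is 19, 4, 25, 7, mean 13.75.
Observing Response=2 restricts to units where Response's equation naturally yields 2: Dose ∈ {-2, -1}. In that subpopulation Toxicity = 4, 7, mean 5.5.
Difference = 13.75 − 5.5 = 8.25.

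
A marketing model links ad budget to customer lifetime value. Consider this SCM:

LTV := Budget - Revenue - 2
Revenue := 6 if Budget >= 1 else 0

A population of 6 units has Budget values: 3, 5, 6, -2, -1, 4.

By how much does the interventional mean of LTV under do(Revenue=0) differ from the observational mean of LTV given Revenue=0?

The intervention sets Revenue=0 in all 6 units regardless of Budget. Recomputing LTV per unit gives 1, 3, 4, -4, -3, 2; average 0.5.
Conditioning on Revenue=0 selects the 2 unit(s) with Budget ∈ {-2, -1}. Their LTV values: -4, -3. Mean = -3.5.
Difference = 0.5 − (-3.5) = 4.

4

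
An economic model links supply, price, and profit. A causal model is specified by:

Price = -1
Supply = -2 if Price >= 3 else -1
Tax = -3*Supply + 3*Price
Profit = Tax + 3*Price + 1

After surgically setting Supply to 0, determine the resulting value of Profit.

Under do(Supply=0), the mechanism Supply = -2 if Price >= 3 else -1 is discarded; Supply is fixed at 0.
Tax = -3*Supply + 3*Price  [with Supply=0, Price=-1]  = -3
Profit = Tax + 3*Price + 1  [with Tax=-3, Price=-1]  = -5

-5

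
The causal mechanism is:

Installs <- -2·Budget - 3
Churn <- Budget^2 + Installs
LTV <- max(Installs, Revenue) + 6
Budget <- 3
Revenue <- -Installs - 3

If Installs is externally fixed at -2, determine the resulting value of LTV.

5

do(Installs=-2) replaces the equation Installs <- -2·Budget - 3 with the constant Installs = -2.
Revenue = -Installs - 3  [with Installs=-2]  = -1
LTV = max(Installs, Revenue) + 6  [with Installs=-2, Revenue=-1]  = 5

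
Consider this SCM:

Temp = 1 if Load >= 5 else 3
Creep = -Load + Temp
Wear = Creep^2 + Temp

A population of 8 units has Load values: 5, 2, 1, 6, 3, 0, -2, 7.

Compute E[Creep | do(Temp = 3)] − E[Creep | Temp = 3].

Under do(Temp=3), Temp's equation is replaced by Temp=3 for every unit. Per-unit Creep: -2, 1, 2, -3, 0, 3, 5, -4. Mean = 0.25.
E[Creep|Temp=3] averages over only the 5 units with Temp=3 (Load = 2, 1, 3, 0, -2): Creep = 1, 2, 0, 3, 5, mean 2.2.
Difference = 0.25 − 2.2 = -1.95.

-1.95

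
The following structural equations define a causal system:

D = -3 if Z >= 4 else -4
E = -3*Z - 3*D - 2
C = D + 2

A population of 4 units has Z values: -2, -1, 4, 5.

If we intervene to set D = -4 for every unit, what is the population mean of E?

do(D=-4) breaks D's dependence on Z. With D=-4 fixed, E across the units is 16, 13, -2, -5, mean 5.5.

5.5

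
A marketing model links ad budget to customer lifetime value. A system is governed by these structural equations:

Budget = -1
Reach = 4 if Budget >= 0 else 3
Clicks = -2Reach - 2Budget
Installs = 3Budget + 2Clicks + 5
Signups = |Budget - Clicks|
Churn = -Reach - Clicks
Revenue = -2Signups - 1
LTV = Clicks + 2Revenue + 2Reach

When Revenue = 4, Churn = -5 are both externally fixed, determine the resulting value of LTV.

10

Under do(Revenue = 4, Churn = -5), each intervened variable's structural equation is replaced by its fixed value.
Reach = 4 if Budget >= 0 else 3  [with Budget=-1]  = 3
Clicks = -2Reach - 2Budget  [with Reach=3, Budget=-1]  = -4
LTV = Clicks + 2Revenue + 2Reach  [with Clicks=-4, Revenue=4, Reach=3]  = 10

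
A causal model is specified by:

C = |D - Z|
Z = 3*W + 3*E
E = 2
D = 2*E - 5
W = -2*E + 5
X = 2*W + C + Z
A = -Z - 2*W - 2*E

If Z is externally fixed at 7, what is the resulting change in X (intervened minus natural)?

-4

The intervention breaks the incoming arrows to Z: Z = 3*W + 3*E no longer applies, and Z = 7.
W = -2*E + 5  [with E=2]  = 1
D = 2*E - 5  [with E=2]  = -1
C = |D - Z|  [with D=-1, Z=7]  = 8
X = 2*W + C + Z  [with W=1, C=8, Z=7]  = 17
Without intervention: W = -2*E + 5  [with E=2]  = 1; Z = 3*W + 3*E  [with W=1, E=2]  = 9; D = 2*E - 5  [with E=2]  = -1; C = |D - Z|  [with D=-1, Z=9]  = 10; X = 2*W + C + Z  [with W=1, C=10, Z=9]  = 21.
Change = 17 − 21 = -4.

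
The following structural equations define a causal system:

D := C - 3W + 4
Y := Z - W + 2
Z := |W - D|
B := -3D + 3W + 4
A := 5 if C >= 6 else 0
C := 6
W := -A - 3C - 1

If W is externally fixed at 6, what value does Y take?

10

The intervention breaks the incoming arrows to W: W := -A - 3C - 1 no longer applies, and W = 6.
D = C - 3W + 4  [with C=6, W=6]  = -8
Z = |W - D|  [with W=6, D=-8]  = 14
Y = Z - W + 2  [with Z=14, W=6]  = 10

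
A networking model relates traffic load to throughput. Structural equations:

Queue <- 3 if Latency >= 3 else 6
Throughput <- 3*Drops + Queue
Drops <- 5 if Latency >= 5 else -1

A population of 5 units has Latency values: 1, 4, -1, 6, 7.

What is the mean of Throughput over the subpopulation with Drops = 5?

Observing Drops=5 restricts to units where Drops's equation naturally yields 5: Latency ∈ {6, 7}. In that subpopulation Throughput = 18, 18, mean 18.

18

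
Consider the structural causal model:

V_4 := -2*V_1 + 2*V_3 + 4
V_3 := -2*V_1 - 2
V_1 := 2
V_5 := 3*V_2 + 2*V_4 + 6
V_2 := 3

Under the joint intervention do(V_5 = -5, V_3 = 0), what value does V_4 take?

0

Under do(V_5 = -5, V_3 = 0), each intervened variable's structural equation is replaced by its fixed value.
V_4 = -2*V_1 + 2*V_3 + 4  [with V_1=2, V_3=0]  = 0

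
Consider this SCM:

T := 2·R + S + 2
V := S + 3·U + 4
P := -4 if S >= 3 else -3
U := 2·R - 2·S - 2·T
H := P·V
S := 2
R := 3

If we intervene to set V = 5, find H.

Under do(V=5), the mechanism V := S + 3·U + 4 is discarded; V is fixed at 5.
P = -4 if S >= 3 else -3  [with S=2]  = -3
H = P·V  [with P=-3, V=5]  = -15

-15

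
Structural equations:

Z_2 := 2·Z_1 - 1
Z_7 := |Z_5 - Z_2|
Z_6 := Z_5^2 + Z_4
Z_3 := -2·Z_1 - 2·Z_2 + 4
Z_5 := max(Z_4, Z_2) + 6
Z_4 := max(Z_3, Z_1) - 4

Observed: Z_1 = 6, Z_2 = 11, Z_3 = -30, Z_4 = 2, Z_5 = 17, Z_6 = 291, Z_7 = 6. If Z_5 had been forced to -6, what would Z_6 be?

The intervention breaks the incoming arrows to Z_5: Z_5 := max(Z_4, Z_2) + 6 no longer applies, and Z_5 = -6.
Z_2 = 2·Z_1 - 1  [with Z_1=6]  = 11
Z_3 = -2·Z_1 - 2·Z_2 + 4  [with Z_1=6, Z_2=11]  = -30
Z_4 = max(Z_3, Z_1) - 4  [with Z_3=-30, Z_1=6]  = 2
Z_6 = Z_5^2 + Z_4  [with Z_5=-6, Z_4=2]  = 38

38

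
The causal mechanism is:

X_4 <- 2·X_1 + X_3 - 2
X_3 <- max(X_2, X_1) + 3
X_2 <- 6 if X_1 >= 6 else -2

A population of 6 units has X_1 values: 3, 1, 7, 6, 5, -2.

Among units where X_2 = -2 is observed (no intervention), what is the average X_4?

6.25

E[X_4|X_2=-2] averages over only the 4 units with X_2=-2 (X_1 = 3, 1, 5, -2): X_4 = 10, 4, 16, -5, mean 6.25.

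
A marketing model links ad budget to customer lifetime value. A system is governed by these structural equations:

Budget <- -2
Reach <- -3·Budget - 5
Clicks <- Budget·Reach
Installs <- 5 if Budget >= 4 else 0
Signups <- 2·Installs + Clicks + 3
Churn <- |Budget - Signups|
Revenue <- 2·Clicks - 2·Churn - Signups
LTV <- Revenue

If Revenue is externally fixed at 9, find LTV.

do(Revenue=9) replaces the equation Revenue <- 2·Clicks - 2·Churn - Signups with the constant Revenue = 9.
LTV = Revenue  [with Revenue=9]  = 9

9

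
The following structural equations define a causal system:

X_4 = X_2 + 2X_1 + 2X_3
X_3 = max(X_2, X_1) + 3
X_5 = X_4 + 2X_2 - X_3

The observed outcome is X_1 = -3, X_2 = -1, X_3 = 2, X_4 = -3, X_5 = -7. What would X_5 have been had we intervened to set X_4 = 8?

4

Intervening sets X_4 = 8 and removes its equation (X_4 = X_2 + 2X_1 + 2X_3).
X_3 = max(X_2, X_1) + 3  [with X_2=-1, X_1=-3]  = 2
X_5 = X_4 + 2X_2 - X_3  [with X_4=8, X_2=-1, X_3=2]  = 4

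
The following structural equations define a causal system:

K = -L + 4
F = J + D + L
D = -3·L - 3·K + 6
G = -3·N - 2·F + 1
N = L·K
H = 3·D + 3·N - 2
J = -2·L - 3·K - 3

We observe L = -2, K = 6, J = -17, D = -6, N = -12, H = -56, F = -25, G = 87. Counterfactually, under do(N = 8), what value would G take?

27

do(N=8) replaces the equation N = L·K with the constant N = 8.
K = -L + 4  [with L=-2]  = 6
J = -2·L - 3·K - 3  [with L=-2, K=6]  = -17
D = -3·L - 3·K + 6  [with L=-2, K=6]  = -6
F = J + D + L  [with J=-17, D=-6, L=-2]  = -25
G = -3·N - 2·F + 1  [with N=8, F=-25]  = 27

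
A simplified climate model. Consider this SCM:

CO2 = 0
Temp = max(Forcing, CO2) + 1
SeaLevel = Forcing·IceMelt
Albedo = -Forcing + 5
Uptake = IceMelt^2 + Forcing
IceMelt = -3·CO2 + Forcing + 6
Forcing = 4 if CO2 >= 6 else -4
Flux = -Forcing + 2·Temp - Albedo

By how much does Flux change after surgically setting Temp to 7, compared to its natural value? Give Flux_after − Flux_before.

12

The intervention breaks the incoming arrows to Temp: Temp = max(Forcing, CO2) + 1 no longer applies, and Temp = 7.
Forcing = 4 if CO2 >= 6 else -4  [with CO2=0]  = -4
Albedo = -Forcing + 5  [with Forcing=-4]  = 9
Flux = -Forcing + 2·Temp - Albedo  [with Forcing=-4, Temp=7, Albedo=9]  = 9
Without intervention: Forcing = 4 if CO2 >= 6 else -4  [with CO2=0]  = -4; Temp = max(Forcing, CO2) + 1  [with Forcing=-4, CO2=0]  = 1; Albedo = -Forcing + 5  [with Forcing=-4]  = 9; Flux = -Forcing + 2·Temp - Albedo  [with Forcing=-4, Temp=1, Albedo=9]  = -3.
Change = 9 − (-3) = 12.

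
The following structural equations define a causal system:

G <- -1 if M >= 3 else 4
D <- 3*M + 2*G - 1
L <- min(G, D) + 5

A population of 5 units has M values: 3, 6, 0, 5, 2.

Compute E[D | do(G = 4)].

Every unit gets G=4 under the intervention. D values become 16, 25, 7, 22, 13; E[D|do(G=4)] = 16.6.

16.6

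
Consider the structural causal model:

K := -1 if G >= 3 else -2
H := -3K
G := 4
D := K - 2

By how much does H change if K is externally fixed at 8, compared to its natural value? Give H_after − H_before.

Under do(K=8), the mechanism K := -1 if G >= 3 else -2 is discarded; K is fixed at 8.
H = -3K  [with K=8]  = -24
Without intervention: K = -1 if G >= 3 else -2  [with G=4]  = -1; H = -3K  [with K=-1]  = 3.
Change = -24 − 3 = -27.

-27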